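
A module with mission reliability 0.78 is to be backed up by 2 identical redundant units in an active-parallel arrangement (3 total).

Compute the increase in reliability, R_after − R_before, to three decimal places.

R_before = 0.78
R_after = 1 − (1 − 0.78)^3 = 0.989
ΔR = 0.989 − 0.78 = 0.209

0.209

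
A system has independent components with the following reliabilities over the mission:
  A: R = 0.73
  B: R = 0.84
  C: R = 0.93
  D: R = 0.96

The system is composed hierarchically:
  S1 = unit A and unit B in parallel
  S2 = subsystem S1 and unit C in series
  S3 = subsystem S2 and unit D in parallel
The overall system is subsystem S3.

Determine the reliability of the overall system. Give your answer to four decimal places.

Parallel (A and B): 1 − (1 − 0.730000)(1 − 0.840000) = 0.956800
Series ([0.956800] and C): 0.956800 × 0.930000 = 0.889824
Parallel ([0.889824] and D): 1 − (1 − 0.889824)(1 − 0.960000) = 0.9956

0.9956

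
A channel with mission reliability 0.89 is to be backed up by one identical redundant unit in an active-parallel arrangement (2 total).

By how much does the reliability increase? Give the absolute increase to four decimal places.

R_before = 0.89
R_after = 1 − (1 − 0.89)^2 = 0.9879
ΔR = 0.9879 − 0.89 = 0.0979

0.0979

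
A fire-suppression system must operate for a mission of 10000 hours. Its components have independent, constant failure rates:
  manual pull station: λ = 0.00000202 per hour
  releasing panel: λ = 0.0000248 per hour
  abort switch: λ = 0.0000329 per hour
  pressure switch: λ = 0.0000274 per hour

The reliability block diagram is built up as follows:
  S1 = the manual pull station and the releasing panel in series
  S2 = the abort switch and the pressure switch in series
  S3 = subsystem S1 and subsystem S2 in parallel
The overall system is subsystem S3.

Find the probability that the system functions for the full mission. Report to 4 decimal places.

0.8935

R(manual pull station) = exp(−0.00000202 × 10000) = 0.980003
R(releasing panel) = exp(−0.0000248 × 10000) = 0.780360
R(abort switch) = exp(−0.0000329 × 10000) = 0.719643
R(pressure switch) = exp(−0.0000274 × 10000) = 0.760332
Series (manual pull station and releasing panel): 0.980003 × 0.780360 = 0.764755
Series (abort switch and pressure switch): 0.719643 × 0.760332 = 0.547168
Parallel ([0.764755] and [0.547168]): 1 − (1 − 0.764755)(1 − 0.547168) = 0.8935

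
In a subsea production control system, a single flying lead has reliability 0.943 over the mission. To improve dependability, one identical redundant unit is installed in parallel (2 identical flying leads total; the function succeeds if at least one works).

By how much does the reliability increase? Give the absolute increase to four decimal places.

0.0538

R_before = 0.943
R_after = 1 − (1 − 0.943)^2 = 0.9968
ΔR = 0.9968 − 0.943 = 0.0538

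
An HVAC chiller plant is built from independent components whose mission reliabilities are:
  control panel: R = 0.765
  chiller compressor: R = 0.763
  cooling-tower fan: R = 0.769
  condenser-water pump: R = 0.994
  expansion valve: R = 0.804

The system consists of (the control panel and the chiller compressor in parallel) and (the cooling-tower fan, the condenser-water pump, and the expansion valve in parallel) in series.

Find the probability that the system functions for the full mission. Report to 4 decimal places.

Parallel (control panel and chiller compressor): 1 − (1 − 0.765000)(1 − 0.763000) = 0.944305
Parallel (cooling-tower fan, condenser-water pump, and expansion valve): 1 − (1 − 0.769000)(1 − 0.994000)(1 − 0.804000) = 0.999728
Series ([0.944305] and [0.999728]): 0.944305 × 0.999728 = 0.9440

0.9440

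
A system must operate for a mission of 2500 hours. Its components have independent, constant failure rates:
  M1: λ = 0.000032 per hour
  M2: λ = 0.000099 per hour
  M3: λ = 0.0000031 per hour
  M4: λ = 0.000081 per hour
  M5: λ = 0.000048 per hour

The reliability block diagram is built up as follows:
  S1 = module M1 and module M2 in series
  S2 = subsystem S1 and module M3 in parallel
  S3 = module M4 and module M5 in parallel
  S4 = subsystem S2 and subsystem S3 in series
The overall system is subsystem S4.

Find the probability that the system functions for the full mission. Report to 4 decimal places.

0.9772

R(M1) = exp(−0.000032 × 2500) = 0.923116
R(M2) = exp(−0.000099 × 2500) = 0.780750
R(M3) = exp(−0.0000031 × 2500) = 0.992280
R(M4) = exp(−0.000081 × 2500) = 0.816686
R(M5) = exp(−0.000048 × 2500) = 0.886920
Series (M1 and M2): 0.923116 × 0.780750 = 0.720723
Parallel ([0.720723] and M3): 1 − (1 − 0.720723)(1 − 0.992280) = 0.997844
Parallel (M4 and M5): 1 − (1 − 0.816686)(1 − 0.886920) = 0.979271
Series ([0.997844] and [0.979271]): 0.997844 × 0.979271 = 0.9772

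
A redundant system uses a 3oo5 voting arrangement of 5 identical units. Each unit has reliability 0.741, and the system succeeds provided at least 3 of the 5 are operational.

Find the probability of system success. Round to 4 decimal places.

R = Σ_{i=3}^{5} C(5,i) p^i (1−p)^{5−i} with p = 0.741
C(5,3)·0.741^3·0.259^2 = 0.272932
C(5,4)·0.741^4·0.259^1 = 0.390429
C(5,5)·0.741^5·0.259^0 = 0.223404
Sum = 0.8868

0.8868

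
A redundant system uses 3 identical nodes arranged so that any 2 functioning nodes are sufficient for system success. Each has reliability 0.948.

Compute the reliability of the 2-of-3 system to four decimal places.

R = Σ_{i=2}^{3} C(3,i) p^i (1−p)^{3−i} with p = 0.948
C(3,2)·0.948^2·0.052^1 = 0.140198
C(3,3)·0.948^3·0.052^0 = 0.851971
Sum = 0.9922

0.9922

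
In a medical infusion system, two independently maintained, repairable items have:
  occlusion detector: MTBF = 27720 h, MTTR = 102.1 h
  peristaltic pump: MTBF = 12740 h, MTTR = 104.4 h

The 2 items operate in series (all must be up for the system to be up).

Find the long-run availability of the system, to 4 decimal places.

0.9882

A(occlusion detector) = MTBF/(MTBF+MTTR) = 27720/(27720+102.1) = 0.996330
A(peristaltic pump) = MTBF/(MTBF+MTTR) = 12740/(12740+104.4) = 0.991872
Series availability: 0.996330 × 0.991872 = 0.9882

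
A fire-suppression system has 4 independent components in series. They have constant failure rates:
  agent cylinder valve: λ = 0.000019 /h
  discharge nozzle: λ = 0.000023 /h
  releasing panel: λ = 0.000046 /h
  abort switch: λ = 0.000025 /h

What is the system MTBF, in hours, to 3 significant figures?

Series of exponential components: λ_sys = Σ λ_i
λ_sys = 0.000019 + 0.000023 + 0.000046 + 0.000025 = 1.1300e-04 /h
MTBF = 1 / λ_sys = 8850 h

8850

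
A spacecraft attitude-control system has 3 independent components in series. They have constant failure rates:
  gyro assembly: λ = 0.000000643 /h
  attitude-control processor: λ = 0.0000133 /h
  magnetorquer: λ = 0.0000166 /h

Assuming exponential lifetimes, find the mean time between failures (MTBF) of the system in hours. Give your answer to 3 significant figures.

32700

Series of exponential components: λ_sys = Σ λ_i
λ_sys = 0.000000643 + 0.0000133 + 0.0000166 = 3.0543e-05 /h
MTBF = 1 / λ_sys = 32700 h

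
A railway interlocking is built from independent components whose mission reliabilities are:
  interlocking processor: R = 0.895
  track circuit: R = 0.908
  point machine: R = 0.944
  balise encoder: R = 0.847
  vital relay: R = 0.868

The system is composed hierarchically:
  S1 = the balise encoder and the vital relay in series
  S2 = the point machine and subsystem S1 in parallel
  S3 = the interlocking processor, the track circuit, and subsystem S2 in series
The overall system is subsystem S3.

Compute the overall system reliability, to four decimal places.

0.8006

Series (balise encoder and vital relay): 0.847000 × 0.868000 = 0.735196
Parallel (point machine and [0.735196]): 1 − (1 − 0.944000)(1 − 0.735196) = 0.985171
Series (interlocking processor, track circuit, and [0.985171]): 0.895000 × 0.908000 × 0.985171 = 0.8006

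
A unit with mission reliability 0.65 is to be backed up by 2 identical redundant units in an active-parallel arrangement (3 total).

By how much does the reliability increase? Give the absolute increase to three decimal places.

0.307

R_before = 0.65
R_after = 1 − (1 − 0.65)^3 = 0.957
ΔR = 0.957 − 0.65 = 0.307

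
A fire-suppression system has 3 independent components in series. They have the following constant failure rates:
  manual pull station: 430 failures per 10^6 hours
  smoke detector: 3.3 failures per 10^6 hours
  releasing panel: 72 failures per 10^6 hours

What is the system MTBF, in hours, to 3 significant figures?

Series of exponential components: λ_sys = Σ λ_i
λ_sys = 0.00043 + 0.0000033 + 0.000072 = 5.0530e-04 /h
MTBF = 1 / λ_sys = 1980 h

1980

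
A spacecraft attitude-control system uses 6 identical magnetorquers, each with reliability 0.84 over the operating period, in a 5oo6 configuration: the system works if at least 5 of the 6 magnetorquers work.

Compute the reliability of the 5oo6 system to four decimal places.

R = Σ_{i=5}^{6} C(6,i) p^i (1−p)^{6−i} with p = 0.84
C(6,5)·0.84^5·0.16^1 = 0.401483
C(6,6)·0.84^6·0.16^0 = 0.351298
Sum = 0.7528

0.7528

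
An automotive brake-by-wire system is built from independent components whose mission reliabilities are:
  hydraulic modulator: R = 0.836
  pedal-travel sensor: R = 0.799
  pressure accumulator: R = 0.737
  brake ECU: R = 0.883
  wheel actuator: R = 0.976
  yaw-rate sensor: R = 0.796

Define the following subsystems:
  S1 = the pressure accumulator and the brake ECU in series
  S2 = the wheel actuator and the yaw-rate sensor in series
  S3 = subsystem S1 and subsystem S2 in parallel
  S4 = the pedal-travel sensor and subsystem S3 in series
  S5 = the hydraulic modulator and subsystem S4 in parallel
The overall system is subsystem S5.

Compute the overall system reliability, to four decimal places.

0.9568

Series (pressure accumulator and brake ECU): 0.737000 × 0.883000 = 0.650771
Series (wheel actuator and yaw-rate sensor): 0.976000 × 0.796000 = 0.776896
Parallel ([0.650771] and [0.776896]): 1 − (1 − 0.650771)(1 − 0.776896) = 0.922086
Series (pedal-travel sensor and [0.922086]): 0.799000 × 0.922086 = 0.736747
Parallel (hydraulic modulator and [0.736747]): 1 − (1 − 0.836000)(1 − 0.736747) = 0.9568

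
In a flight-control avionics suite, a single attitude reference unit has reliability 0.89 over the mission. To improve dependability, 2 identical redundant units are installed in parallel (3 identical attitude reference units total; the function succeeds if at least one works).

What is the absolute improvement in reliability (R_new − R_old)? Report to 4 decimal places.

R_before = 0.89
R_after = 1 − (1 − 0.89)^3 = 0.9987
ΔR = 0.9987 − 0.89 = 0.1087

0.1087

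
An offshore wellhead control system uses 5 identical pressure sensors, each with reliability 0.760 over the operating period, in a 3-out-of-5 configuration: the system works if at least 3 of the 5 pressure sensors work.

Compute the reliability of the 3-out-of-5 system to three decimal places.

0.907

R = Σ_{i=3}^{5} C(5,i) p^i (1−p)^{5−i} with p = 0.760
C(5,3)·0.760^3·0.240^2 = 0.25285
C(5,4)·0.760^4·0.240^1 = 0.40035
C(5,5)·0.760^5·0.240^0 = 0.25355
Sum = 0.907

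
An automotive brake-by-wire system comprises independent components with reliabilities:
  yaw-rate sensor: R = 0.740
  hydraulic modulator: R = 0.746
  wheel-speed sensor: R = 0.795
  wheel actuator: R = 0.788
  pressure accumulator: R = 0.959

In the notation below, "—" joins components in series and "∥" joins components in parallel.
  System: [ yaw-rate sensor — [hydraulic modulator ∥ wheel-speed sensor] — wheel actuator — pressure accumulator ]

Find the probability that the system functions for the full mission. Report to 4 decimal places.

0.5301

Parallel (hydraulic modulator and wheel-speed sensor): 1 − (1 − 0.746000)(1 − 0.795000) = 0.947930
Series (yaw-rate sensor, [0.947930], wheel actuator, and pressure accumulator): 0.740000 × 0.947930 × 0.788000 × 0.959000 = 0.5301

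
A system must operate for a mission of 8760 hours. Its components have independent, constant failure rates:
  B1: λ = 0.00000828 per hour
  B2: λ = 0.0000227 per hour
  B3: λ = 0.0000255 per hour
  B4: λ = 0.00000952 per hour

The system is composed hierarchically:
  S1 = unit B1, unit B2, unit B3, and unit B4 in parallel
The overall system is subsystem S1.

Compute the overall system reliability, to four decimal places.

0.9998

R(B1) = exp(−0.00000828 × 8760) = 0.930035
R(B2) = exp(−0.0000227 × 8760) = 0.819671
R(B3) = exp(−0.0000255 × 8760) = 0.799811
R(B4) = exp(−0.00000952 × 8760) = 0.919987
Parallel (B1, B2, B3, and B4): 1 − (1 − 0.930035)(1 − 0.819671)(1 − 0.799811)(1 − 0.919987) = 0.9998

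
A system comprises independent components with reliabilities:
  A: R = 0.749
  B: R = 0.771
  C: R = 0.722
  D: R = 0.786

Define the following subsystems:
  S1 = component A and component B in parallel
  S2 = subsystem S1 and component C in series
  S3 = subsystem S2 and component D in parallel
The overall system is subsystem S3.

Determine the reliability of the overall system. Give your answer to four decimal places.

0.9316

Parallel (A and B): 1 − (1 − 0.749000)(1 − 0.771000) = 0.942521
Series ([0.942521] and C): 0.942521 × 0.722000 = 0.680500
Parallel ([0.680500] and D): 1 − (1 − 0.680500)(1 − 0.786000) = 0.9316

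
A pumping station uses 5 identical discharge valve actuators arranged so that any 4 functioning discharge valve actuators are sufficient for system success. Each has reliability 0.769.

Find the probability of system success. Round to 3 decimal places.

R = Σ_{i=4}^{5} C(5,i) p^i (1−p)^{5−i} with p = 0.769
C(5,4)·0.769^4·0.231^1 = 0.40391
C(5,5)·0.769^5·0.231^0 = 0.26893
Sum = 0.673

0.673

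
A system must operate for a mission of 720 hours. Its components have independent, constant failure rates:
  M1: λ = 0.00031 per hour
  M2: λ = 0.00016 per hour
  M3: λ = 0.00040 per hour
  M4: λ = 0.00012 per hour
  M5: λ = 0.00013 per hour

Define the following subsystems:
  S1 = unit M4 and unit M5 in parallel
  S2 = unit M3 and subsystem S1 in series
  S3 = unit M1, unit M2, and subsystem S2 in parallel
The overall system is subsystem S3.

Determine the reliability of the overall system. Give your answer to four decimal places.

0.9944

R(M1) = exp(−0.00031 × 720) = 0.799955
R(M2) = exp(−0.00016 × 720) = 0.891188
R(M3) = exp(−0.00040 × 720) = 0.749762
R(M4) = exp(−0.00012 × 720) = 0.917227
R(M5) = exp(−0.00013 × 720) = 0.910647
Parallel (M4 and M5): 1 − (1 − 0.917227)(1 − 0.910647) = 0.992604
Series (M3 and [0.992604]): 0.749762 × 0.992604 = 0.744217
Parallel (M1, M2, and [0.744217]): 1 − (1 − 0.799955)(1 − 0.891188)(1 − 0.744217) = 0.9944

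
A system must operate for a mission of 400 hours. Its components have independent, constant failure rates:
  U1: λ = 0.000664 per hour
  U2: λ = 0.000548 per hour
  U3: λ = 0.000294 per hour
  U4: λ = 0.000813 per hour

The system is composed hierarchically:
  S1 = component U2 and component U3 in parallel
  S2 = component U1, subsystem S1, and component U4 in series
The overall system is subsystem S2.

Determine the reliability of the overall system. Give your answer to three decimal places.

0.542

R(U1) = exp(−0.000664 × 400) = 0.76675
R(U2) = exp(−0.000548 × 400) = 0.80316
R(U3) = exp(−0.000294 × 400) = 0.88905
R(U4) = exp(−0.000813 × 400) = 0.72238
Parallel (U2 and U3): 1 − (1 − 0.80316)(1 − 0.88905) = 0.97816
Series (U1, [0.97816], and U4): 0.76675 × 0.97816 × 0.72238 = 0.542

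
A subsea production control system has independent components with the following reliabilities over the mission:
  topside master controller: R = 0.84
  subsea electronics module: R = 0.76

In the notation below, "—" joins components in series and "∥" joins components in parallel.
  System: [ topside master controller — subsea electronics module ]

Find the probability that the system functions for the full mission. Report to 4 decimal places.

Series (topside master controller and subsea electronics module): 0.840000 × 0.760000 = 0.6384

0.6384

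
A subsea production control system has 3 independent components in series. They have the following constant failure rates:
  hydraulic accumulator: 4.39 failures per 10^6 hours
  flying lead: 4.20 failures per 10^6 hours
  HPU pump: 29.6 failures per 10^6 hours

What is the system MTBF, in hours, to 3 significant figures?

Series of exponential components: λ_sys = Σ λ_i
λ_sys = 0.00000439 + 0.00000420 + 0.0000296 = 3.8190e-05 /h
MTBF = 1 / λ_sys = 26200 h

26200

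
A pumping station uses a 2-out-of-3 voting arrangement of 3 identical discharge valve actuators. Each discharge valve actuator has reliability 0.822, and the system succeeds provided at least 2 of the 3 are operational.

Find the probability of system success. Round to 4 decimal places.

0.9162

R = Σ_{i=2}^{3} C(3,i) p^i (1−p)^{3−i} with p = 0.822
C(3,2)·0.822^2·0.178^1 = 0.360815
C(3,3)·0.822^3·0.178^0 = 0.555412
Sum = 0.9162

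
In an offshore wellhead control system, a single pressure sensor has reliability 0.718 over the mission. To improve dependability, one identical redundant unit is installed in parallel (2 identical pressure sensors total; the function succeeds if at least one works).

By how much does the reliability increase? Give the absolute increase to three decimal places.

0.202

R_before = 0.718
R_after = 1 − (1 − 0.718)^2 = 0.920
ΔR = 0.920 − 0.718 = 0.202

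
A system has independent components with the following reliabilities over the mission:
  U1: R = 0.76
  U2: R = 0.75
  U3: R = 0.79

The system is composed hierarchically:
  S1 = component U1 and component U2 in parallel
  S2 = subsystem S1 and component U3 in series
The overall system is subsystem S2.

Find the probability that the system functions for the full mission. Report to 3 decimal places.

Parallel (U1 and U2): 1 − (1 − 0.76000)(1 − 0.75000) = 0.94000
Series ([0.94000] and U3): 0.94000 × 0.79000 = 0.743

0.743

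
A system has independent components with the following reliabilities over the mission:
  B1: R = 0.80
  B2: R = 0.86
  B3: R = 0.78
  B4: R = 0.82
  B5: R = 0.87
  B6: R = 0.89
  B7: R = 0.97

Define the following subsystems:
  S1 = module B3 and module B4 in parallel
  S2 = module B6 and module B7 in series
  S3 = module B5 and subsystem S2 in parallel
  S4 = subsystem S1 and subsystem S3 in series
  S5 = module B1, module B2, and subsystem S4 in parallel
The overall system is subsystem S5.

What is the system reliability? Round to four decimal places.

Parallel (B3 and B4): 1 − (1 − 0.780000)(1 − 0.820000) = 0.960400
Series (B6 and B7): 0.890000 × 0.970000 = 0.863300
Parallel (B5 and [0.863300]): 1 − (1 − 0.870000)(1 − 0.863300) = 0.982229
Series ([0.960400] and [0.982229]): 0.960400 × 0.982229 = 0.943333
Parallel (B1, B2, and [0.943333]): 1 − (1 − 0.800000)(1 − 0.860000)(1 − 0.943333) = 0.9984

0.9984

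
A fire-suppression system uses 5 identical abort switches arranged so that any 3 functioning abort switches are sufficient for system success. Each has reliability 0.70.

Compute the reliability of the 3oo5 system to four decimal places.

0.8369

R = Σ_{i=3}^{5} C(5,i) p^i (1−p)^{5−i} with p = 0.70
C(5,3)·0.70^3·0.30^2 = 0.308700
C(5,4)·0.70^4·0.30^1 = 0.360150
C(5,5)·0.70^5·0.30^0 = 0.168070
Sum = 0.8369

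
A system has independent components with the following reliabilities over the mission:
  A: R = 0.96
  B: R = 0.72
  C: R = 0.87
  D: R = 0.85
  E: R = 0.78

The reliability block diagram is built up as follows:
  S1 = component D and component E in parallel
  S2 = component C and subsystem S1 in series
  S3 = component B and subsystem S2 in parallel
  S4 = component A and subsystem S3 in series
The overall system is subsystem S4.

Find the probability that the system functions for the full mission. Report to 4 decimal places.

Parallel (D and E): 1 − (1 − 0.850000)(1 − 0.780000) = 0.967000
Series (C and [0.967000]): 0.870000 × 0.967000 = 0.841290
Parallel (B and [0.841290]): 1 − (1 − 0.720000)(1 − 0.841290) = 0.955561
Series (A and [0.955561]): 0.960000 × 0.955561 = 0.9173

0.9173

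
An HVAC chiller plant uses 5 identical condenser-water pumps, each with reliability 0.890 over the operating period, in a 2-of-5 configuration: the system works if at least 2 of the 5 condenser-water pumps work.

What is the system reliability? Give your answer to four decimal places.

0.9993

R = Σ_{i=2}^{5} C(5,i) p^i (1−p)^{5−i} with p = 0.890
C(5,2)·0.890^2·0.110^3 = 0.010543
C(5,3)·0.890^3·0.110^2 = 0.085301
C(5,4)·0.890^4·0.110^1 = 0.345082
C(5,5)·0.890^5·0.110^0 = 0.558406
Sum = 0.9993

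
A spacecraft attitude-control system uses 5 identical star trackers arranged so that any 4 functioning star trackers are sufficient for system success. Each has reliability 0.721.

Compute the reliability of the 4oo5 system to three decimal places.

0.572

R = Σ_{i=4}^{5} C(5,i) p^i (1−p)^{5−i} with p = 0.721
C(5,4)·0.721^4·0.279^1 = 0.37698
C(5,5)·0.721^5·0.279^0 = 0.19484
Sum = 0.572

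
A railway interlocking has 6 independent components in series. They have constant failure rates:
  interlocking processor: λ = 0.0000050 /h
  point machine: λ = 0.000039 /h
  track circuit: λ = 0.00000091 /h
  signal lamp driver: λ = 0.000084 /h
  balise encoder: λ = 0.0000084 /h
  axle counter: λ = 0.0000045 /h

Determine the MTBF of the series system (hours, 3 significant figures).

7050

Series of exponential components: λ_sys = Σ λ_i
λ_sys = 0.0000050 + 0.000039 + 0.00000091 + 0.000084 + 0.0000084 + 0.0000045 = 1.4181e-04 /h
MTBF = 1 / λ_sys = 7050 h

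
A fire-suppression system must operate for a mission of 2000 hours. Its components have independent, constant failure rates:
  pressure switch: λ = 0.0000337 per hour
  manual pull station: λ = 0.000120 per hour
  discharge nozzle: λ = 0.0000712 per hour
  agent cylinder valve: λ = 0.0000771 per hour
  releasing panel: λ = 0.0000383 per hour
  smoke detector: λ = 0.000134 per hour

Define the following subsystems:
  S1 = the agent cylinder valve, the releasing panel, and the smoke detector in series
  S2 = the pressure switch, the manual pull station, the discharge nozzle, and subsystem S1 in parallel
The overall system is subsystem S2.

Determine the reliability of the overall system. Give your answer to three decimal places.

0.999

R(pressure switch) = exp(−0.0000337 × 2000) = 0.93482
R(manual pull station) = exp(−0.000120 × 2000) = 0.78663
R(discharge nozzle) = exp(−0.0000712 × 2000) = 0.86727
R(agent cylinder valve) = exp(−0.0000771 × 2000) = 0.85710
R(releasing panel) = exp(−0.0000383 × 2000) = 0.92626
R(smoke detector) = exp(−0.000134 × 2000) = 0.76491
Series (agent cylinder valve, releasing panel, and smoke detector): 0.85710 × 0.92626 × 0.76491 = 0.60726
Parallel (pressure switch, manual pull station, discharge nozzle, and [0.60726]): 1 − (1 − 0.93482)(1 − 0.78663)(1 − 0.86727)(1 − 0.60726) = 0.999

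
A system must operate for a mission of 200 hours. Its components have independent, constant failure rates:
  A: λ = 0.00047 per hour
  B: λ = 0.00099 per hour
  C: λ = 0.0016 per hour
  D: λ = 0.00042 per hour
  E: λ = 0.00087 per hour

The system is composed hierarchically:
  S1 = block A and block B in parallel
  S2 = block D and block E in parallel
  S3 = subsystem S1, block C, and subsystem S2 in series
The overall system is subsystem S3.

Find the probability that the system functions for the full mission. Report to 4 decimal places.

R(A) = exp(−0.00047 × 200) = 0.910283
R(B) = exp(−0.00099 × 200) = 0.820370
R(C) = exp(−0.0016 × 200) = 0.726149
R(D) = exp(−0.00042 × 200) = 0.919431
R(E) = exp(−0.00087 × 200) = 0.840297
Parallel (A and B): 1 − (1 − 0.910283)(1 − 0.820370) = 0.983884
Parallel (D and E): 1 − (1 − 0.919431)(1 − 0.840297) = 0.987133
Series ([0.983884], C, and [0.987133]): 0.983884 × 0.726149 × 0.987133 = 0.7053

0.7053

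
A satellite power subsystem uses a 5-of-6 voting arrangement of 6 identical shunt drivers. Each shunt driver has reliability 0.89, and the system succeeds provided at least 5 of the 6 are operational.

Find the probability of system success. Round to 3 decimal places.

R = Σ_{i=5}^{6} C(6,i) p^i (1−p)^{6−i} with p = 0.89
C(6,5)·0.89^5·0.11^1 = 0.36855
C(6,6)·0.89^6·0.11^0 = 0.49698
Sum = 0.866

0.866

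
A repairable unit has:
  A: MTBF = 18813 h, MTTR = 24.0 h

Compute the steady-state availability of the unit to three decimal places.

A(A) = MTBF/(MTBF+MTTR) = 18813/(18813+24.0) = 0.999

0.999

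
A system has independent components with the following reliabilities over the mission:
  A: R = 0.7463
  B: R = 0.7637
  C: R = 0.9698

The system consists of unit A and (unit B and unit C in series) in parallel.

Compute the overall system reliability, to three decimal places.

0.934

Series (B and C): 0.76370 × 0.96980 = 0.74064
Parallel (A and [0.74064]): 1 − (1 − 0.74630)(1 − 0.74064) = 0.934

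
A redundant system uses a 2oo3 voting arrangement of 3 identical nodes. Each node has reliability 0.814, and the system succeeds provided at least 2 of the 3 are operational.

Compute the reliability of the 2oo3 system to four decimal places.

R = Σ_{i=2}^{3} C(3,i) p^i (1−p)^{3−i} with p = 0.814
C(3,2)·0.814^2·0.186^1 = 0.369729
C(3,3)·0.814^3·0.186^0 = 0.539353
Sum = 0.9091

0.9091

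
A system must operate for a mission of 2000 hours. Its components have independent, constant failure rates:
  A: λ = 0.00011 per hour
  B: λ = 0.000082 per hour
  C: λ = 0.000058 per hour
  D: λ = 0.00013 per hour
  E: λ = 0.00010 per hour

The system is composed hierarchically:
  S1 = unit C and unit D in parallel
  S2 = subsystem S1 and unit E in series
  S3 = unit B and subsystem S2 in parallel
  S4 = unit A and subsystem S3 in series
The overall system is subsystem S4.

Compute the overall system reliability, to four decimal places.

0.7780

R(A) = exp(−0.00011 × 2000) = 0.802519
R(B) = exp(−0.000082 × 2000) = 0.848742
R(C) = exp(−0.000058 × 2000) = 0.890475
R(D) = exp(−0.00013 × 2000) = 0.771052
R(E) = exp(−0.00010 × 2000) = 0.818731
Parallel (C and D): 1 − (1 − 0.890475)(1 − 0.771052) = 0.974924
Series ([0.974924] and E): 0.974924 × 0.818731 = 0.798201
Parallel (B and [0.798201]): 1 − (1 − 0.848742)(1 − 0.798201) = 0.969476
Series (A and [0.969476]): 0.802519 × 0.969476 = 0.7780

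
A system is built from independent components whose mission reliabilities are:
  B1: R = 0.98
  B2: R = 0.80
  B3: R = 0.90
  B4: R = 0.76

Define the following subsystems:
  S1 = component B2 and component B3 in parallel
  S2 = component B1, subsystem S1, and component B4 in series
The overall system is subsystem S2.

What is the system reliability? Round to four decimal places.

Parallel (B2 and B3): 1 − (1 − 0.800000)(1 − 0.900000) = 0.980000
Series (B1, [0.980000], and B4): 0.980000 × 0.980000 × 0.760000 = 0.7299

0.7299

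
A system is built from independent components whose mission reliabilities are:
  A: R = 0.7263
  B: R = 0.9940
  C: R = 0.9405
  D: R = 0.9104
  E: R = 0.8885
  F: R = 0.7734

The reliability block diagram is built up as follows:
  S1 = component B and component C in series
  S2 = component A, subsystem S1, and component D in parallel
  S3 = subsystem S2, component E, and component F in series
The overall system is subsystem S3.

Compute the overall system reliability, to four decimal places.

0.6861

Series (B and C): 0.994000 × 0.940500 = 0.934857
Parallel (A, [0.934857], and D): 1 − (1 − 0.726300)(1 − 0.934857)(1 − 0.910400) = 0.998402
Series ([0.998402], E, and F): 0.998402 × 0.888500 × 0.773400 = 0.6861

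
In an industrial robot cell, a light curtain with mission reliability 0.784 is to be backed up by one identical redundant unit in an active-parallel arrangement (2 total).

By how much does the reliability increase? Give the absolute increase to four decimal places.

0.1693

R_before = 0.784
R_after = 1 − (1 − 0.784)^2 = 0.9533
ΔR = 0.9533 − 0.784 = 0.1693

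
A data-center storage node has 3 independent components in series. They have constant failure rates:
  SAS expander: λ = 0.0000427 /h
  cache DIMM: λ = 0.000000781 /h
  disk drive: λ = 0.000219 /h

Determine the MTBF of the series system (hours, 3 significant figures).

3810

Series of exponential components: λ_sys = Σ λ_i
λ_sys = 0.0000427 + 0.000000781 + 0.000219 = 2.6248e-04 /h
MTBF = 1 / λ_sys = 3810 h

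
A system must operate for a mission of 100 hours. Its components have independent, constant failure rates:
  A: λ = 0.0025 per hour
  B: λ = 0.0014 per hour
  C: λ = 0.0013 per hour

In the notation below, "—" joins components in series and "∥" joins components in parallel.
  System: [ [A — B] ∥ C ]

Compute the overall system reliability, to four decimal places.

R(A) = exp(−0.0025 × 100) = 0.778801
R(B) = exp(−0.0014 × 100) = 0.869358
R(C) = exp(−0.0013 × 100) = 0.878095
Series (A and B): 0.778801 × 0.869358 = 0.677057
Parallel ([0.677057] and C): 1 − (1 − 0.677057)(1 − 0.878095) = 0.9606

0.9606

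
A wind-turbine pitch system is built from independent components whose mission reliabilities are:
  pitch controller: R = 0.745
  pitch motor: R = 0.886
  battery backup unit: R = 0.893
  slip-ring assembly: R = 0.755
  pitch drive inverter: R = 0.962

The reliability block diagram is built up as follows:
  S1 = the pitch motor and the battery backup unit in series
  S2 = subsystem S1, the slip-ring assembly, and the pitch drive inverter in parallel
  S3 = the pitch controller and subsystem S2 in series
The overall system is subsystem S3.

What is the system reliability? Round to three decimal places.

Series (pitch motor and battery backup unit): 0.88600 × 0.89300 = 0.79120
Parallel ([0.79120], slip-ring assembly, and pitch drive inverter): 1 − (1 − 0.79120)(1 − 0.75500)(1 − 0.96200) = 0.99806
Series (pitch controller and [0.99806]): 0.74500 × 0.99806 = 0.744

0.744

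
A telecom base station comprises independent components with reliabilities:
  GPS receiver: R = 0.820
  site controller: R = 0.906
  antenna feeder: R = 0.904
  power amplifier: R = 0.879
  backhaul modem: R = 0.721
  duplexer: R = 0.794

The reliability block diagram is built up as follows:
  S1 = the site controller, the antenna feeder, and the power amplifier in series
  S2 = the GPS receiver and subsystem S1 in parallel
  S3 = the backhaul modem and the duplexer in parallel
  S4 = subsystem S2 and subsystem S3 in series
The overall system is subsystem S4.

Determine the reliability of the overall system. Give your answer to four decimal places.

Series (site controller, antenna feeder, and power amplifier): 0.906000 × 0.904000 × 0.879000 = 0.719922
Parallel (GPS receiver and [0.719922]): 1 − (1 − 0.820000)(1 − 0.719922) = 0.949586
Parallel (backhaul modem and duplexer): 1 − (1 − 0.721000)(1 − 0.794000) = 0.942526
Series ([0.949586] and [0.942526]): 0.949586 × 0.942526 = 0.8950

0.8950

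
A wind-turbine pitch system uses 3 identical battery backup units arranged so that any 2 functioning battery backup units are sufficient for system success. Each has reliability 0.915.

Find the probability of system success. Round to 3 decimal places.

0.980

R = Σ_{i=2}^{3} C(3,i) p^i (1−p)^{3−i} with p = 0.915
C(3,2)·0.915^2·0.085^1 = 0.21349
C(3,3)·0.915^3·0.085^0 = 0.76606
Sum = 0.980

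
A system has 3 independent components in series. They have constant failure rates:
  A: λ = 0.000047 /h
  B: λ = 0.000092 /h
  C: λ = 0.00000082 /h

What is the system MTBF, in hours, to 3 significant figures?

7150

Series of exponential components: λ_sys = Σ λ_i
λ_sys = 0.000047 + 0.000092 + 0.00000082 = 1.3982e-04 /h
MTBF = 1 / λ_sys = 7150 h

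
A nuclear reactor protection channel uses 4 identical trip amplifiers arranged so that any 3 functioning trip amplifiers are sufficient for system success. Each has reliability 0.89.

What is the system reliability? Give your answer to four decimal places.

0.9376

R = Σ_{i=3}^{4} C(4,i) p^i (1−p)^{4−i} with p = 0.89
C(4,3)·0.89^3·0.11^1 = 0.310186
C(4,4)·0.89^4·0.11^0 = 0.627422
Sum = 0.9376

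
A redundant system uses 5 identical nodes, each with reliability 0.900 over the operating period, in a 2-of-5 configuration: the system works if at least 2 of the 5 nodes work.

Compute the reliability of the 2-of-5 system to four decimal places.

0.9995

R = Σ_{i=2}^{5} C(5,i) p^i (1−p)^{5−i} with p = 0.900
C(5,2)·0.900^2·0.100^3 = 0.008100
C(5,3)·0.900^3·0.100^2 = 0.072900
C(5,4)·0.900^4·0.100^1 = 0.328050
C(5,5)·0.900^5·0.100^0 = 0.590490
Sum = 0.9995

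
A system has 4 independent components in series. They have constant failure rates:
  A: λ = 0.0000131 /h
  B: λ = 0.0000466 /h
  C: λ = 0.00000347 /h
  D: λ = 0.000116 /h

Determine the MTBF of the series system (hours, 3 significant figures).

5580

Series of exponential components: λ_sys = Σ λ_i
λ_sys = 0.0000131 + 0.0000466 + 0.00000347 + 0.000116 = 1.7917e-04 /h
MTBF = 1 / λ_sys = 5580 h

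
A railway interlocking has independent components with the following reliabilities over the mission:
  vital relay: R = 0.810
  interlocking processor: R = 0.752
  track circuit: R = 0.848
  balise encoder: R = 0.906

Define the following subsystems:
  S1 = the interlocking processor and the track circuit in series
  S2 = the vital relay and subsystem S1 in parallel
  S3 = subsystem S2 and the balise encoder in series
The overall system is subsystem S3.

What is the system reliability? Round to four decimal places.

Series (interlocking processor and track circuit): 0.752000 × 0.848000 = 0.637696
Parallel (vital relay and [0.637696]): 1 − (1 − 0.810000)(1 − 0.637696) = 0.931162
Series ([0.931162] and balise encoder): 0.931162 × 0.906000 = 0.8436

0.8436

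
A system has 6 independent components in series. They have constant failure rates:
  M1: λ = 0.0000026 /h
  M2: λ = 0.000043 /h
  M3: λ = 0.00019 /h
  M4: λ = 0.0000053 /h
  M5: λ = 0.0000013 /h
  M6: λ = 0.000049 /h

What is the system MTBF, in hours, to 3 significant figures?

3430

Series of exponential components: λ_sys = Σ λ_i
λ_sys = 0.0000026 + 0.000043 + 0.00019 + 0.0000053 + 0.0000013 + 0.000049 = 2.9120e-04 /h
MTBF = 1 / λ_sys = 3430 h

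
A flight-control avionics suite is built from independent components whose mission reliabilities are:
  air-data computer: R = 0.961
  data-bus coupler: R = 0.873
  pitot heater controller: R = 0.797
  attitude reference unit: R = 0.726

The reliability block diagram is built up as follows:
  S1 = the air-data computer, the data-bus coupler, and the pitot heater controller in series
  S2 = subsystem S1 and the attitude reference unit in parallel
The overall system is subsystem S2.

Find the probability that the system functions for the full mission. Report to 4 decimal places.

Series (air-data computer, data-bus coupler, and pitot heater controller): 0.961000 × 0.873000 × 0.797000 = 0.668646
Parallel ([0.668646] and attitude reference unit): 1 − (1 − 0.668646)(1 − 0.726000) = 0.9092

0.9092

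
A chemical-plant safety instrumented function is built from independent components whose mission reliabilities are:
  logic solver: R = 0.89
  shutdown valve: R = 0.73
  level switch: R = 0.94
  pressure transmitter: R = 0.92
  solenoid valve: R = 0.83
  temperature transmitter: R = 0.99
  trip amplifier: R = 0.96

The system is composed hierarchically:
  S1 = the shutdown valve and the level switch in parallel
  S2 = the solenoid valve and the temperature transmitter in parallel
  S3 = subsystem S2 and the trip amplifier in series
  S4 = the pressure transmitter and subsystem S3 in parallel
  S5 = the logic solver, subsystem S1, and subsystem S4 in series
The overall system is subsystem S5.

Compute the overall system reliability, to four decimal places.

Parallel (shutdown valve and level switch): 1 − (1 − 0.730000)(1 − 0.940000) = 0.983800
Parallel (solenoid valve and temperature transmitter): 1 − (1 − 0.830000)(1 − 0.990000) = 0.998300
Series ([0.998300] and trip amplifier): 0.998300 × 0.960000 = 0.958368
Parallel (pressure transmitter and [0.958368]): 1 − (1 − 0.920000)(1 − 0.958368) = 0.996669
Series (logic solver, [0.983800], and [0.996669]): 0.890000 × 0.983800 × 0.996669 = 0.8727

0.8727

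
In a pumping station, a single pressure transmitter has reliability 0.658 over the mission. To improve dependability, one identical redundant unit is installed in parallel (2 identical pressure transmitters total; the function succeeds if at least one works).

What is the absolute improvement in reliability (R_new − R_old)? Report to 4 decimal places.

R_before = 0.658
R_after = 1 − (1 − 0.658)^2 = 0.8830
ΔR = 0.8830 − 0.658 = 0.2250

0.2250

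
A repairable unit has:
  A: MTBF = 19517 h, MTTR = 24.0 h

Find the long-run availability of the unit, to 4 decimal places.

0.9988

A(A) = MTBF/(MTBF+MTTR) = 19517/(19517+24.0) = 0.9988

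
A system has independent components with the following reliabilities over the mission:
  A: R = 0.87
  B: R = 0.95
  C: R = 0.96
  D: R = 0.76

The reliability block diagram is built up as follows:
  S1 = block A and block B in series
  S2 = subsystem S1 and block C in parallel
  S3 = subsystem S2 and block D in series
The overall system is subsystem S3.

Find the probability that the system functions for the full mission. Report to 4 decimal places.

0.7547

Series (A and B): 0.870000 × 0.950000 = 0.826500
Parallel ([0.826500] and C): 1 − (1 − 0.826500)(1 − 0.960000) = 0.993060
Series ([0.993060] and D): 0.993060 × 0.760000 = 0.7547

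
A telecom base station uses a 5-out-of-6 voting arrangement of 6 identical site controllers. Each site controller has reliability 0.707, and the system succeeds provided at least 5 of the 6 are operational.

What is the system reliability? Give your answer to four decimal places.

R = Σ_{i=5}^{6} C(6,i) p^i (1−p)^{6−i} with p = 0.707
C(6,5)·0.707^5·0.293^1 = 0.310539
C(6,6)·0.707^6·0.293^0 = 0.124887
Sum = 0.4354

0.4354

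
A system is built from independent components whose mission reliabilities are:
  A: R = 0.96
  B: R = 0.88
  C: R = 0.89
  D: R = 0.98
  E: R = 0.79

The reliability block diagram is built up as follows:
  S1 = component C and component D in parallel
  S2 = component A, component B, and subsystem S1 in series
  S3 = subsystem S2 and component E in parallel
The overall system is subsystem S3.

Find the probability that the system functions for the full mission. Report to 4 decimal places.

0.9670

Parallel (C and D): 1 − (1 − 0.890000)(1 − 0.980000) = 0.997800
Series (A, B, and [0.997800]): 0.960000 × 0.880000 × 0.997800 = 0.842941
Parallel ([0.842941] and E): 1 − (1 − 0.842941)(1 − 0.790000) = 0.9670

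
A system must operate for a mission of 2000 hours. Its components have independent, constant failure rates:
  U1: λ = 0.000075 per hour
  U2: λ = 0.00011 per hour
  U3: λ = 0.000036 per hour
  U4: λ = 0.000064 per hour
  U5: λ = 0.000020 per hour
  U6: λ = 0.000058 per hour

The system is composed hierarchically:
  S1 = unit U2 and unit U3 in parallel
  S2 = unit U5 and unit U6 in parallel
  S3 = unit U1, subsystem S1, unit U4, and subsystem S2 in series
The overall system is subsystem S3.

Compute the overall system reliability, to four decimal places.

0.7437

R(U1) = exp(−0.000075 × 2000) = 0.860708
R(U2) = exp(−0.00011 × 2000) = 0.802519
R(U3) = exp(−0.000036 × 2000) = 0.930531
R(U4) = exp(−0.000064 × 2000) = 0.879853
R(U5) = exp(−0.000020 × 2000) = 0.960789
R(U6) = exp(−0.000058 × 2000) = 0.890475
Parallel (U2 and U3): 1 − (1 − 0.802519)(1 − 0.930531) = 0.986281
Parallel (U5 and U6): 1 − (1 − 0.960789)(1 − 0.890475) = 0.995705
Series (U1, [0.986281], U4, and [0.995705]): 0.860708 × 0.986281 × 0.879853 × 0.995705 = 0.7437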